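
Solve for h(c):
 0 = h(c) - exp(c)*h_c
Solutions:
 h(c) = C1*exp(-exp(-c))


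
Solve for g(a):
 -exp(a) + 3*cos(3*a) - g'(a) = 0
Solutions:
 g(a) = C1 - exp(a) + sin(3*a)


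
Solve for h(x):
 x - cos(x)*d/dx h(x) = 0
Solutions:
 h(x) = C1 + Integral(x/cos(x), x)


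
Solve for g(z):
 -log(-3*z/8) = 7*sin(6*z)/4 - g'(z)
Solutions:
 g(z) = C1 + z*log(-z) - 3*z*log(2) - z + z*log(3) - 7*cos(6*z)/24


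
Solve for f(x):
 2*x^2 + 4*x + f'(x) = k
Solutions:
 f(x) = C1 + k*x - 2*x^3/3 - 2*x^2


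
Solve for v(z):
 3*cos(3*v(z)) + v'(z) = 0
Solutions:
 v(z) = -asin((C1 + exp(18*z))/(C1 - exp(18*z)))/3 + pi/3
 v(z) = asin((C1 + exp(18*z))/(C1 - exp(18*z)))/3


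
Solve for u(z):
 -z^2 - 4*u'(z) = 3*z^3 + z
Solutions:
 u(z) = C1 - 3*z^4/16 - z^3/12 - z^2/8


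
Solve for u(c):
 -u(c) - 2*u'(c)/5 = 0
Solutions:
 u(c) = C1*exp(-5*c/2)


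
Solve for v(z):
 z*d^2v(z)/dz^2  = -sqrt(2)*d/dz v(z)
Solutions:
 v(z) = C1 + C2*z^(1 - sqrt(2))


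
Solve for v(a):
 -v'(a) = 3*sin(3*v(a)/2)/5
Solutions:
 3*a/5 + log(cos(3*v(a)/2) - 1)/3 - log(cos(3*v(a)/2) + 1)/3 = C1


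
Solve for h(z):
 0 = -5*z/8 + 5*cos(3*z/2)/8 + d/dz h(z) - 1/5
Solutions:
 h(z) = C1 + 5*z^2/16 + z/5 - 5*sin(3*z/2)/12


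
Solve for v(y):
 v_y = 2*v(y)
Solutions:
 v(y) = C1*exp(2*y)


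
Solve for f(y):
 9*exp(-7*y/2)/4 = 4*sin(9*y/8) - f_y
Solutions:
 f(y) = C1 - 32*cos(9*y/8)/9 + 9*exp(-7*y/2)/14


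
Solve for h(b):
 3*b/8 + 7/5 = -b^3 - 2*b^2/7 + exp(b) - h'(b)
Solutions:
 h(b) = C1 - b^4/4 - 2*b^3/21 - 3*b^2/16 - 7*b/5 + exp(b)


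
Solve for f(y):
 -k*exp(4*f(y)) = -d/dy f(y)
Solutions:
 f(y) = log(-(-1/(C1 + 4*k*y))^(1/4))
 f(y) = log(-1/(C1 + 4*k*y))/4
 f(y) = log(-I*(-1/(C1 + 4*k*y))^(1/4))
 f(y) = log(I*(-1/(C1 + 4*k*y))^(1/4))


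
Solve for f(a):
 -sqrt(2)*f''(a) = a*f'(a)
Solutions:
 f(a) = C1 + C2*erf(2^(1/4)*a/2)


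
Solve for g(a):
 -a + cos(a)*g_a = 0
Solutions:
 g(a) = C1 + Integral(a/cos(a), a)


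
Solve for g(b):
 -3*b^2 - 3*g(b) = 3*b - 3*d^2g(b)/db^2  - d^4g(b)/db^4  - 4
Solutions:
 g(b) = C1*exp(-sqrt(2)*b*sqrt(-3 + sqrt(21))/2) + C2*exp(sqrt(2)*b*sqrt(-3 + sqrt(21))/2) + C3*sin(sqrt(2)*b*sqrt(3 + sqrt(21))/2) + C4*cos(sqrt(2)*b*sqrt(3 + sqrt(21))/2) - b^2 - b - 2/3


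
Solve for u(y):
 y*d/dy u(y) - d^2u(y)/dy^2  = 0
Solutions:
 u(y) = C1 + C2*erfi(sqrt(2)*y/2)


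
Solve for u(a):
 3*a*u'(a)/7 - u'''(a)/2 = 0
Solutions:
 u(a) = C1 + Integral(C2*airyai(6^(1/3)*7^(2/3)*a/7) + C3*airybi(6^(1/3)*7^(2/3)*a/7), a)


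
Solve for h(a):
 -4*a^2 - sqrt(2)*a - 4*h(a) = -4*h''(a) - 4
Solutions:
 h(a) = C1*exp(-a) + C2*exp(a) - a^2 - sqrt(2)*a/4 - 1


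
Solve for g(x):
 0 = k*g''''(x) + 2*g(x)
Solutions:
 g(x) = C1*exp(-2^(1/4)*x*(-1/k)^(1/4)) + C2*exp(2^(1/4)*x*(-1/k)^(1/4)) + C3*exp(-2^(1/4)*I*x*(-1/k)^(1/4)) + C4*exp(2^(1/4)*I*x*(-1/k)^(1/4))


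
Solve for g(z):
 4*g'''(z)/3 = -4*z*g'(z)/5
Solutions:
 g(z) = C1 + Integral(C2*airyai(-3^(1/3)*5^(2/3)*z/5) + C3*airybi(-3^(1/3)*5^(2/3)*z/5), z)


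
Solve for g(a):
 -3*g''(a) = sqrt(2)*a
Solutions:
 g(a) = C1 + C2*a - sqrt(2)*a^3/18


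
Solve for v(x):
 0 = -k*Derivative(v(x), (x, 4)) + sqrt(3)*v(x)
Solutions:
 v(x) = C1*exp(-3^(1/8)*x*(1/k)^(1/4)) + C2*exp(3^(1/8)*x*(1/k)^(1/4)) + C3*exp(-3^(1/8)*I*x*(1/k)^(1/4)) + C4*exp(3^(1/8)*I*x*(1/k)^(1/4))


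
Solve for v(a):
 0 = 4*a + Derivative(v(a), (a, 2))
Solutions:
 v(a) = C1 + C2*a - 2*a^3/3


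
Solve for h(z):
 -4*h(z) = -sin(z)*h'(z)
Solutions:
 h(z) = C1*(cos(z)^2 - 2*cos(z) + 1)/(cos(z)^2 + 2*cos(z) + 1)


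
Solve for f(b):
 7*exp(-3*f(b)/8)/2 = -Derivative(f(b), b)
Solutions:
 f(b) = 8*log(C1 - 21*b/16)/3
 f(b) = 8*log(2^(2/3)*(-3^(1/3) - 3^(5/6)*I)*(C1 - 7*b)^(1/3)/8)
 f(b) = 8*log(2^(2/3)*(-3^(1/3) + 3^(5/6)*I)*(C1 - 7*b)^(1/3)/8)


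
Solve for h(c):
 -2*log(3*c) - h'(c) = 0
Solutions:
 h(c) = C1 - 2*c*log(c) - c*log(9) + 2*c


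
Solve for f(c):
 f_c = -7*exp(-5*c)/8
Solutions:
 f(c) = C1 + 7*exp(-5*c)/40


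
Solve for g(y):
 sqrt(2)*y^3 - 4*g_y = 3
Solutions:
 g(y) = C1 + sqrt(2)*y^4/16 - 3*y/4


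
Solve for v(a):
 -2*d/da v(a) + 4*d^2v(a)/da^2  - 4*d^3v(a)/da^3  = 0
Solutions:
 v(a) = C1 + (C2*sin(a/2) + C3*cos(a/2))*exp(a/2)


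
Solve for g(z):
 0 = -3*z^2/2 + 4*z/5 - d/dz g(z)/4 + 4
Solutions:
 g(z) = C1 - 2*z^3 + 8*z^2/5 + 16*z


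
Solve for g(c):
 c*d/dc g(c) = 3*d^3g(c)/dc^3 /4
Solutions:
 g(c) = C1 + Integral(C2*airyai(6^(2/3)*c/3) + C3*airybi(6^(2/3)*c/3), c)


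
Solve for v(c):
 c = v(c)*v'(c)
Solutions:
 v(c) = -sqrt(C1 + c^2)
 v(c) = sqrt(C1 + c^2)


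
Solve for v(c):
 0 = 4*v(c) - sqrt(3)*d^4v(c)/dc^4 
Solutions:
 v(c) = C1*exp(-sqrt(2)*3^(7/8)*c/3) + C2*exp(sqrt(2)*3^(7/8)*c/3) + C3*sin(sqrt(2)*3^(7/8)*c/3) + C4*cos(sqrt(2)*3^(7/8)*c/3)


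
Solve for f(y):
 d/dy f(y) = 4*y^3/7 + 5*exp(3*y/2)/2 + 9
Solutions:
 f(y) = C1 + y^4/7 + 9*y + 5*exp(3*y/2)/3


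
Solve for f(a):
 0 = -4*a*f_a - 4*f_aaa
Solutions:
 f(a) = C1 + Integral(C2*airyai(-a) + C3*airybi(-a), a)


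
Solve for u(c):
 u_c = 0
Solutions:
 u(c) = C1


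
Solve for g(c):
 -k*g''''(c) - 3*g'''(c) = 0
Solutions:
 g(c) = C1 + C2*c + C3*c^2 + C4*exp(-3*c/k)


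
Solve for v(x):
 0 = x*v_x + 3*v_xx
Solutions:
 v(x) = C1 + C2*erf(sqrt(6)*x/6)


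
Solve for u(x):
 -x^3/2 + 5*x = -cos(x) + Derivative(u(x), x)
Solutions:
 u(x) = C1 - x^4/8 + 5*x^2/2 + sin(x)


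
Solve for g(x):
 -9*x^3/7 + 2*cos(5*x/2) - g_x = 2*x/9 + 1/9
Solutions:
 g(x) = C1 - 9*x^4/28 - x^2/9 - x/9 + 4*sin(5*x/2)/5


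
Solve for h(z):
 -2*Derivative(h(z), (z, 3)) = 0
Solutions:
 h(z) = C1 + C2*z + C3*z^2


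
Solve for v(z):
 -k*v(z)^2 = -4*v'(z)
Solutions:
 v(z) = -4/(C1 + k*z)


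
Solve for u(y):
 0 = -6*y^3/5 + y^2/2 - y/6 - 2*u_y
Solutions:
 u(y) = C1 - 3*y^4/20 + y^3/12 - y^2/24


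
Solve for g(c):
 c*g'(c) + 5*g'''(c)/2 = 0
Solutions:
 g(c) = C1 + Integral(C2*airyai(-2^(1/3)*5^(2/3)*c/5) + C3*airybi(-2^(1/3)*5^(2/3)*c/5), c)


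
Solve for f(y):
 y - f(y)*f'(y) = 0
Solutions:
 f(y) = -sqrt(C1 + y^2)
 f(y) = sqrt(C1 + y^2)


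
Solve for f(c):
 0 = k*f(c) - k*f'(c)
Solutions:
 f(c) = C1*exp(c)


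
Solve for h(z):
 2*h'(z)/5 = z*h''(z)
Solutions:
 h(z) = C1 + C2*z^(7/5)


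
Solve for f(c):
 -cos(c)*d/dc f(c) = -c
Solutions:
 f(c) = C1 + Integral(c/cos(c), c)


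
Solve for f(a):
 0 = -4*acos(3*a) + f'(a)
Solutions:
 f(a) = C1 + 4*a*acos(3*a) - 4*sqrt(1 - 9*a^2)/3


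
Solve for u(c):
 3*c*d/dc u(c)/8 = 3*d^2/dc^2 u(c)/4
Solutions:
 u(c) = C1 + C2*erfi(c/2)


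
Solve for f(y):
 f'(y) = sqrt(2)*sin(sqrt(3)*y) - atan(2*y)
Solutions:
 f(y) = C1 - y*atan(2*y) + log(4*y^2 + 1)/4 - sqrt(6)*cos(sqrt(3)*y)/3


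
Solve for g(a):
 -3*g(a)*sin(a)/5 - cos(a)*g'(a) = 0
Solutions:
 g(a) = C1*cos(a)^(3/5)


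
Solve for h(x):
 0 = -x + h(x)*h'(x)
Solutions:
 h(x) = -sqrt(C1 + x^2)
 h(x) = sqrt(C1 + x^2)


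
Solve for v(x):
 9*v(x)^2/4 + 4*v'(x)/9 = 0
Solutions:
 v(x) = 16/(C1 + 81*x)


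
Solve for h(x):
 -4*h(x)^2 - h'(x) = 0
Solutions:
 h(x) = 1/(C1 + 4*x)


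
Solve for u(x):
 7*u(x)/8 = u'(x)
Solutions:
 u(x) = C1*exp(7*x/8)


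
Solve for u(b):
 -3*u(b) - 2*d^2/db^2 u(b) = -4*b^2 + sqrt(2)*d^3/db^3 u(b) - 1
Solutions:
 u(b) = C1*exp(b*(-4*sqrt(2) + 4*2^(2/3)/(9*sqrt(194) + 89*sqrt(2))^(1/3) + 2^(1/3)*(9*sqrt(194) + 89*sqrt(2))^(1/3))/12)*sin(2^(1/3)*sqrt(3)*b*(-(9*sqrt(194) + 89*sqrt(2))^(1/3) + 4*2^(1/3)/(9*sqrt(194) + 89*sqrt(2))^(1/3))/12) + C2*exp(b*(-4*sqrt(2) + 4*2^(2/3)/(9*sqrt(194) + 89*sqrt(2))^(1/3) + 2^(1/3)*(9*sqrt(194) + 89*sqrt(2))^(1/3))/12)*cos(2^(1/3)*sqrt(3)*b*(-(9*sqrt(194) + 89*sqrt(2))^(1/3) + 4*2^(1/3)/(9*sqrt(194) + 89*sqrt(2))^(1/3))/12) + C3*exp(-b*(4*2^(2/3)/(9*sqrt(194) + 89*sqrt(2))^(1/3) + 2*sqrt(2) + 2^(1/3)*(9*sqrt(194) + 89*sqrt(2))^(1/3))/6) + 4*b^2/3 - 13/9


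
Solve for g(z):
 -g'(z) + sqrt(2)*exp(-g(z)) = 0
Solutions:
 g(z) = log(C1 + sqrt(2)*z)


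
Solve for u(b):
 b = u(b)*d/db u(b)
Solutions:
 u(b) = -sqrt(C1 + b^2)
 u(b) = sqrt(C1 + b^2)


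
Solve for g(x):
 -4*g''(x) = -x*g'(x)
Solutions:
 g(x) = C1 + C2*erfi(sqrt(2)*x/4)


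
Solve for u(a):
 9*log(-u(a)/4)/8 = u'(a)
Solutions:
 -8*Integral(1/(log(-_y) - 2*log(2)), (_y, u(a)))/9 = C1 - a


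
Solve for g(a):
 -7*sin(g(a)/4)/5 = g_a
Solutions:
 7*a/5 + 2*log(cos(g(a)/4) - 1) - 2*log(cos(g(a)/4) + 1) = C1


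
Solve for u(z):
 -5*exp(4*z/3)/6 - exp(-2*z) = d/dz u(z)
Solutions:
 u(z) = C1 - 5*exp(4*z/3)/8 + exp(-2*z)/2


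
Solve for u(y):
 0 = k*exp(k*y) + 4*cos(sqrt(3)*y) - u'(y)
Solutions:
 u(y) = C1 + exp(k*y) + 4*sqrt(3)*sin(sqrt(3)*y)/3


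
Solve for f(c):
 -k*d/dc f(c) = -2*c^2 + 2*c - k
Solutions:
 f(c) = C1 + 2*c^3/(3*k) - c^2/k + c


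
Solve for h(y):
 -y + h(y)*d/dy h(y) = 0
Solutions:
 h(y) = -sqrt(C1 + y^2)
 h(y) = sqrt(C1 + y^2)


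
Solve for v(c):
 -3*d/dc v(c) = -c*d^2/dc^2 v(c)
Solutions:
 v(c) = C1 + C2*c^4


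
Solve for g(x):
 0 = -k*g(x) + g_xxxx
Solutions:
 g(x) = C1*exp(-k^(1/4)*x) + C2*exp(k^(1/4)*x) + C3*exp(-I*k^(1/4)*x) + C4*exp(I*k^(1/4)*x)


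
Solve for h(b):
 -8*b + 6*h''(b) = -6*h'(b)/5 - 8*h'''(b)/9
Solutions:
 h(b) = C1 + C2*exp(3*b*(-45 + sqrt(1785))/40) + C3*exp(-3*b*(sqrt(1785) + 45)/40) + 10*b^2/3 - 100*b/3


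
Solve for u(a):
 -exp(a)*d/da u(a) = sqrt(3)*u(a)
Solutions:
 u(a) = C1*exp(sqrt(3)*exp(-a))


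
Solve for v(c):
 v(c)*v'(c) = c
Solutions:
 v(c) = -sqrt(C1 + c^2)
 v(c) = sqrt(C1 + c^2)


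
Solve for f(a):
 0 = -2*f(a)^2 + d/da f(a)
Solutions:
 f(a) = -1/(C1 + 2*a)


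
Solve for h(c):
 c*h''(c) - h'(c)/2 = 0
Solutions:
 h(c) = C1 + C2*c^(3/2)


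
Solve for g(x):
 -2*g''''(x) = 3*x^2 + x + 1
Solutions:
 g(x) = C1 + C2*x + C3*x^2 + C4*x^3 - x^6/240 - x^5/240 - x^4/48


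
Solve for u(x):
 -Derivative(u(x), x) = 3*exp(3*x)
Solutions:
 u(x) = C1 - exp(3*x)


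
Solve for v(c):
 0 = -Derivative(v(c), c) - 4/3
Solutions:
 v(c) = C1 - 4*c/3


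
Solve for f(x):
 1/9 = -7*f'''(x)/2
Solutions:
 f(x) = C1 + C2*x + C3*x^2 - x^3/189


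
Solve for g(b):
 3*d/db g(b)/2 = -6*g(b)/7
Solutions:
 g(b) = C1*exp(-4*b/7)


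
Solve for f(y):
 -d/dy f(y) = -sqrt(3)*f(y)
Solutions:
 f(y) = C1*exp(sqrt(3)*y)


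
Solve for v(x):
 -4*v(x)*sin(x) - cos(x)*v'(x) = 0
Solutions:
 v(x) = C1*cos(x)^4


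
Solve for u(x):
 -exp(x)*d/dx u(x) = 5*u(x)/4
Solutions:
 u(x) = C1*exp(5*exp(-x)/4)


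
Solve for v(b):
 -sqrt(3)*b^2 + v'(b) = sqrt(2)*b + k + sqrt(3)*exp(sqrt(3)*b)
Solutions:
 v(b) = C1 + sqrt(3)*b^3/3 + sqrt(2)*b^2/2 + b*k + exp(sqrt(3)*b)


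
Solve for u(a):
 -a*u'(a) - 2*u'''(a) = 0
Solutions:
 u(a) = C1 + Integral(C2*airyai(-2^(2/3)*a/2) + C3*airybi(-2^(2/3)*a/2), a)


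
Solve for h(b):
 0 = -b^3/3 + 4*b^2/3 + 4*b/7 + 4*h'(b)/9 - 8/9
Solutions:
 h(b) = C1 + 3*b^4/16 - b^3 - 9*b^2/14 + 2*b


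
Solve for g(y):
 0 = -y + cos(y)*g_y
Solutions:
 g(y) = C1 + Integral(y/cos(y), y)


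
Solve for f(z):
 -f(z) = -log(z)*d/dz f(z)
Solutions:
 f(z) = C1*exp(li(z))


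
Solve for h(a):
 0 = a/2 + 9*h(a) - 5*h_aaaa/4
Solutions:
 h(a) = C1*exp(-5^(3/4)*sqrt(6)*a/5) + C2*exp(5^(3/4)*sqrt(6)*a/5) + C3*sin(5^(3/4)*sqrt(6)*a/5) + C4*cos(5^(3/4)*sqrt(6)*a/5) - a/18


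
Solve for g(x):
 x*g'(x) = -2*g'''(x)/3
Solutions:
 g(x) = C1 + Integral(C2*airyai(-2^(2/3)*3^(1/3)*x/2) + C3*airybi(-2^(2/3)*3^(1/3)*x/2), x)


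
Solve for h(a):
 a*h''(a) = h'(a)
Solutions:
 h(a) = C1 + C2*a^2


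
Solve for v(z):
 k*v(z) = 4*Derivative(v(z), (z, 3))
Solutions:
 v(z) = C1*exp(2^(1/3)*k^(1/3)*z/2) + C2*exp(2^(1/3)*k^(1/3)*z*(-1 + sqrt(3)*I)/4) + C3*exp(-2^(1/3)*k^(1/3)*z*(1 + sqrt(3)*I)/4)


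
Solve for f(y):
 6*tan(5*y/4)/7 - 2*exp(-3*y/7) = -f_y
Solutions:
 f(y) = C1 - 12*log(tan(5*y/4)^2 + 1)/35 - 14*exp(-3*y/7)/3


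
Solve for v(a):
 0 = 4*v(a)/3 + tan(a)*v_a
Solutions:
 v(a) = C1/sin(a)^(4/3)


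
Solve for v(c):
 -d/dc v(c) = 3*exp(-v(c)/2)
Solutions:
 v(c) = 2*log(C1 - 3*c/2)


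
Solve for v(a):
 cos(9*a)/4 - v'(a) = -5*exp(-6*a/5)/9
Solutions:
 v(a) = C1 + sin(9*a)/36 - 25*exp(-6*a/5)/54


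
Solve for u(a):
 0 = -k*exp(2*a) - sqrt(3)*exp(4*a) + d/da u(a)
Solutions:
 u(a) = C1 + k*exp(2*a)/2 + sqrt(3)*exp(4*a)/4


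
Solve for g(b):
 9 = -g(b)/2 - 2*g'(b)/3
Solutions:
 g(b) = C1*exp(-3*b/4) - 18


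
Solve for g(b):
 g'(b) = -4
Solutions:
 g(b) = C1 - 4*b


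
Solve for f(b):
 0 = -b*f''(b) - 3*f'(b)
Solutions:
 f(b) = C1 + C2/b^2


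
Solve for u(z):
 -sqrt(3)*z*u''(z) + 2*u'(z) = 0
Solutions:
 u(z) = C1 + C2*z^(1 + 2*sqrt(3)/3)


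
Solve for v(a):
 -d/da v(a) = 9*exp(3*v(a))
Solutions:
 v(a) = log((-3^(2/3) - 3*3^(1/6)*I)*(1/(C1 + 9*a))^(1/3)/6)
 v(a) = log((-3^(2/3) + 3*3^(1/6)*I)*(1/(C1 + 9*a))^(1/3)/6)
 v(a) = log(1/(C1 + 27*a))/3


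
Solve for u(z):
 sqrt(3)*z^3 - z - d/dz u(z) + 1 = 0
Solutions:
 u(z) = C1 + sqrt(3)*z^4/4 - z^2/2 + z


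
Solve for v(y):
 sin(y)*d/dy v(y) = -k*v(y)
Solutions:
 v(y) = C1*exp(k*(-log(cos(y) - 1) + log(cos(y) + 1))/2)


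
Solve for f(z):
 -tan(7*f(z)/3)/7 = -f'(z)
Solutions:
 f(z) = -3*asin(C1*exp(z/3))/7 + 3*pi/7
 f(z) = 3*asin(C1*exp(z/3))/7


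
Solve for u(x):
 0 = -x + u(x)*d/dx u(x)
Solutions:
 u(x) = -sqrt(C1 + x^2)
 u(x) = sqrt(C1 + x^2)


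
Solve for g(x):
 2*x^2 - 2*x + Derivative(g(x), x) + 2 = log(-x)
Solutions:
 g(x) = C1 - 2*x^3/3 + x^2 + x*log(-x) - 3*x


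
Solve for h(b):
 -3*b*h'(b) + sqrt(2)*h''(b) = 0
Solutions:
 h(b) = C1 + C2*erfi(2^(1/4)*sqrt(3)*b/2)


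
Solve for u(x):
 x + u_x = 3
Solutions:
 u(x) = C1 - x^2/2 + 3*x


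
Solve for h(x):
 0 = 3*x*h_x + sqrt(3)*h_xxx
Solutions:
 h(x) = C1 + Integral(C2*airyai(-3^(1/6)*x) + C3*airybi(-3^(1/6)*x), x)


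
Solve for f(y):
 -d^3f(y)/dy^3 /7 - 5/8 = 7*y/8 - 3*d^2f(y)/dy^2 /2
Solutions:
 f(y) = C1 + C2*y + C3*exp(21*y/2) + 7*y^3/72 + 17*y^2/72


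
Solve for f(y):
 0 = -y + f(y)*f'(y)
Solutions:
 f(y) = -sqrt(C1 + y^2)
 f(y) = sqrt(C1 + y^2)


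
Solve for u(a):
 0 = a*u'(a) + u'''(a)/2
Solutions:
 u(a) = C1 + Integral(C2*airyai(-2^(1/3)*a) + C3*airybi(-2^(1/3)*a), a)


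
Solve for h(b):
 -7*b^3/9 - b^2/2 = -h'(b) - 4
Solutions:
 h(b) = C1 + 7*b^4/36 + b^3/6 - 4*b


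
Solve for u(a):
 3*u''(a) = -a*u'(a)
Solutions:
 u(a) = C1 + C2*erf(sqrt(6)*a/6)


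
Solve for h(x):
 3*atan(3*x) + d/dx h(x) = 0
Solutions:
 h(x) = C1 - 3*x*atan(3*x) + log(9*x^2 + 1)/2


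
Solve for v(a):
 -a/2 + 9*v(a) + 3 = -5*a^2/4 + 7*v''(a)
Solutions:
 v(a) = C1*exp(-3*sqrt(7)*a/7) + C2*exp(3*sqrt(7)*a/7) - 5*a^2/36 + a/18 - 89/162


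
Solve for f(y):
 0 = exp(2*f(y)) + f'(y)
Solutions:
 f(y) = log(-sqrt(-1/(C1 - y))) - log(2)/2
 f(y) = log(-1/(C1 - y))/2 - log(2)/2


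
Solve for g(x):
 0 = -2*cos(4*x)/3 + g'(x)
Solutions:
 g(x) = C1 + sin(4*x)/6


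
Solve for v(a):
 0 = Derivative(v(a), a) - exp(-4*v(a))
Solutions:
 v(a) = log(-I*(C1 + 4*a)^(1/4))
 v(a) = log(I*(C1 + 4*a)^(1/4))
 v(a) = log(-(C1 + 4*a)^(1/4))
 v(a) = log(C1 + 4*a)/4


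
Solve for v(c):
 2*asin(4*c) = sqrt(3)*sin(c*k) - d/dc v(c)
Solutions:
 v(c) = C1 - 2*c*asin(4*c) - sqrt(1 - 16*c^2)/2 + sqrt(3)*Piecewise((-cos(c*k)/k, Ne(k, 0)), (0, True))


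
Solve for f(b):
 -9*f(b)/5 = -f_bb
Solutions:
 f(b) = C1*exp(-3*sqrt(5)*b/5) + C2*exp(3*sqrt(5)*b/5)


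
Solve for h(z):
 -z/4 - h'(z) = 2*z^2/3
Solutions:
 h(z) = C1 - 2*z^3/9 - z^2/8


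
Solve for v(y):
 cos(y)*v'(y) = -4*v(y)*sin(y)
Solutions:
 v(y) = C1*cos(y)^4


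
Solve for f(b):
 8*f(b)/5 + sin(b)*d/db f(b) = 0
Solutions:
 f(b) = C1*(cos(b) + 1)^(4/5)/(cos(b) - 1)^(4/5)


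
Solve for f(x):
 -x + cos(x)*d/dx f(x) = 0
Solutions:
 f(x) = C1 + Integral(x/cos(x), x)


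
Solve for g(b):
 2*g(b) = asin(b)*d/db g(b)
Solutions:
 g(b) = C1*exp(2*Integral(1/asin(b), b))


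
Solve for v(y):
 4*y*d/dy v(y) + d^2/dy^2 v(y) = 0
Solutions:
 v(y) = C1 + C2*erf(sqrt(2)*y)


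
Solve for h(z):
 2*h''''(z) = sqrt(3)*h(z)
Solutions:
 h(z) = C1*exp(-2^(3/4)*3^(1/8)*z/2) + C2*exp(2^(3/4)*3^(1/8)*z/2) + C3*sin(2^(3/4)*3^(1/8)*z/2) + C4*cos(2^(3/4)*3^(1/8)*z/2)


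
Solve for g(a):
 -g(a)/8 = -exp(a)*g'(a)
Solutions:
 g(a) = C1*exp(-exp(-a)/8)


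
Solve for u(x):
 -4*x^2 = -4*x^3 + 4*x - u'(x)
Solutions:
 u(x) = C1 - x^4 + 4*x^3/3 + 2*x^2


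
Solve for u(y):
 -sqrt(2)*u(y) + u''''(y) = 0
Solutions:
 u(y) = C1*exp(-2^(1/8)*y) + C2*exp(2^(1/8)*y) + C3*sin(2^(1/8)*y) + C4*cos(2^(1/8)*y)


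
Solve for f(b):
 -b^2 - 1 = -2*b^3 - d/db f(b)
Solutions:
 f(b) = C1 - b^4/2 + b^3/3 + b


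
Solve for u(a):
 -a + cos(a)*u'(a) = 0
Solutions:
 u(a) = C1 + Integral(a/cos(a), a)


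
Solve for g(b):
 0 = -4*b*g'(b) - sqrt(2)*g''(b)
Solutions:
 g(b) = C1 + C2*erf(2^(1/4)*b)


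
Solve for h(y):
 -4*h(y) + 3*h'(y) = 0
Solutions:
 h(y) = C1*exp(4*y/3)


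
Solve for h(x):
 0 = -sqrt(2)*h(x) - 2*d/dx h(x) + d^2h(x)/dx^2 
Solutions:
 h(x) = C1*exp(x*(1 - sqrt(1 + sqrt(2)))) + C2*exp(x*(1 + sqrt(1 + sqrt(2))))


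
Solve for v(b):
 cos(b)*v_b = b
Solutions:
 v(b) = C1 + Integral(b/cos(b), b)


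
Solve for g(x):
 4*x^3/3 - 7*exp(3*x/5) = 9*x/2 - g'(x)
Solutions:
 g(x) = C1 - x^4/3 + 9*x^2/4 + 35*exp(3*x/5)/3


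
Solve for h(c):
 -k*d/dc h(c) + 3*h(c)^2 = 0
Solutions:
 h(c) = -k/(C1*k + 3*c)


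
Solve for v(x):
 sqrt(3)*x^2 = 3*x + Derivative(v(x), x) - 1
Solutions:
 v(x) = C1 + sqrt(3)*x^3/3 - 3*x^2/2 + x


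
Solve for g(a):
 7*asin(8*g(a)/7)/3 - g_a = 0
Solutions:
 Integral(1/asin(8*_y/7), (_y, g(a))) = C1 + 7*a/3


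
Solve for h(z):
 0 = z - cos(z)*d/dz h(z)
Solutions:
 h(z) = C1 + Integral(z/cos(z), z)


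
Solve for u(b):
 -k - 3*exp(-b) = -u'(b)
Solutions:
 u(b) = C1 + b*k - 3*exp(-b)


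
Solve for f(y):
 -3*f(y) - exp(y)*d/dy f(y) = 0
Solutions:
 f(y) = C1*exp(3*exp(-y))


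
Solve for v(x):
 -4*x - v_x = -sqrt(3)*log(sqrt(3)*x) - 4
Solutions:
 v(x) = C1 - 2*x^2 + sqrt(3)*x*log(x) - sqrt(3)*x + sqrt(3)*x*log(3)/2 + 4*x


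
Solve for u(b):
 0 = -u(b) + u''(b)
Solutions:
 u(b) = C1*exp(-b) + C2*exp(b)


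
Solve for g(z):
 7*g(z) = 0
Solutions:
 g(z) = 0


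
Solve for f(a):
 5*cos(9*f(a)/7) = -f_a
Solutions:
 5*a - 7*log(sin(9*f(a)/7) - 1)/18 + 7*log(sin(9*f(a)/7) + 1)/18 = C1


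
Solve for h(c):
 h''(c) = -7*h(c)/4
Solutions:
 h(c) = C1*sin(sqrt(7)*c/2) + C2*cos(sqrt(7)*c/2)


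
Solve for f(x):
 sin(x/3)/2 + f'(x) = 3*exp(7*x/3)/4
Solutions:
 f(x) = C1 + 9*exp(7*x/3)/28 + 3*cos(x/3)/2


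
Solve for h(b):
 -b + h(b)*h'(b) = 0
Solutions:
 h(b) = -sqrt(C1 + b^2)
 h(b) = sqrt(C1 + b^2)


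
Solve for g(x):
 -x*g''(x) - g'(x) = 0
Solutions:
 g(x) = C1 + C2*log(x)


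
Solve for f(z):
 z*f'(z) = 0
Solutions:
 f(z) = C1


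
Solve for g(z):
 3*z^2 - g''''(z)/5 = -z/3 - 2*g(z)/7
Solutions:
 g(z) = C1*exp(-10^(1/4)*7^(3/4)*z/7) + C2*exp(10^(1/4)*7^(3/4)*z/7) + C3*sin(10^(1/4)*7^(3/4)*z/7) + C4*cos(10^(1/4)*7^(3/4)*z/7) - 21*z^2/2 - 7*z/6


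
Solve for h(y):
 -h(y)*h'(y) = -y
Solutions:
 h(y) = -sqrt(C1 + y^2)
 h(y) = sqrt(C1 + y^2)


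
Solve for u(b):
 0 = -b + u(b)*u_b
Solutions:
 u(b) = -sqrt(C1 + b^2)
 u(b) = sqrt(C1 + b^2)


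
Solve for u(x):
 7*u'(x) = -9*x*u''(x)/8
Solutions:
 u(x) = C1 + C2/x^(47/9)


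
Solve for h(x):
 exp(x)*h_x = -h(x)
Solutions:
 h(x) = C1*exp(exp(-x))


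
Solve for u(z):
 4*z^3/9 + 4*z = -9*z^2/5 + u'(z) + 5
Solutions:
 u(z) = C1 + z^4/9 + 3*z^3/5 + 2*z^2 - 5*z


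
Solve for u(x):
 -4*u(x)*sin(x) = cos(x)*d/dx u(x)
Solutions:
 u(x) = C1*cos(x)^4


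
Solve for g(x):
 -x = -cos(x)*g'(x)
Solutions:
 g(x) = C1 + Integral(x/cos(x), x)


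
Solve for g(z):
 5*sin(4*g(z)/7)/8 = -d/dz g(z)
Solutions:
 5*z/8 + 7*log(cos(4*g(z)/7) - 1)/8 - 7*log(cos(4*g(z)/7) + 1)/8 = C1


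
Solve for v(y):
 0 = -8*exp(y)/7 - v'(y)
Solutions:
 v(y) = C1 - 8*exp(y)/7


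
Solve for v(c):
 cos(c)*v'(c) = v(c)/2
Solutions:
 v(c) = C1*(sin(c) + 1)^(1/4)/(sin(c) - 1)^(1/4)


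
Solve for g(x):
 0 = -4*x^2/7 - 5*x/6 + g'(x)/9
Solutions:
 g(x) = C1 + 12*x^3/7 + 15*x^2/4


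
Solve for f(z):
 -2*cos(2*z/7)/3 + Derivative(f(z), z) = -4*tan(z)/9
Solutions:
 f(z) = C1 + 4*log(cos(z))/9 + 7*sin(2*z/7)/3


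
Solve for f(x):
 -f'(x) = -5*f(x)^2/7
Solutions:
 f(x) = -7/(C1 + 5*x)


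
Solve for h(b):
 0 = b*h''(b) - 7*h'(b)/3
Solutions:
 h(b) = C1 + C2*b^(10/3)


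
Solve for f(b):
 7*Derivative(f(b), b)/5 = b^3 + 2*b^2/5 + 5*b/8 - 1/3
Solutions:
 f(b) = C1 + 5*b^4/28 + 2*b^3/21 + 25*b^2/112 - 5*b/21


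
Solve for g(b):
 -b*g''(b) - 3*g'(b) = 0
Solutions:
 g(b) = C1 + C2/b^2


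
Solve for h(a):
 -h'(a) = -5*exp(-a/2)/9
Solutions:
 h(a) = C1 - 10*exp(-a/2)/9


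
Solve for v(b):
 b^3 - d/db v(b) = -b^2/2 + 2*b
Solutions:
 v(b) = C1 + b^4/4 + b^3/6 - b^2


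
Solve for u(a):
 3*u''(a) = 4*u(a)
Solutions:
 u(a) = C1*exp(-2*sqrt(3)*a/3) + C2*exp(2*sqrt(3)*a/3)


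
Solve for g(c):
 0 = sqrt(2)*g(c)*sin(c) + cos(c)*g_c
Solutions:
 g(c) = C1*cos(c)^(sqrt(2))


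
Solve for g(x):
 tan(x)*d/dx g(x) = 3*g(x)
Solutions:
 g(x) = C1*sin(x)^3


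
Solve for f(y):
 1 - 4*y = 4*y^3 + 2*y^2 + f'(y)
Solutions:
 f(y) = C1 - y^4 - 2*y^3/3 - 2*y^2 + y


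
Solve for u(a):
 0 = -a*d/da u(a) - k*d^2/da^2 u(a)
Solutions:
 u(a) = C1 + C2*sqrt(k)*erf(sqrt(2)*a*sqrt(1/k)/2)


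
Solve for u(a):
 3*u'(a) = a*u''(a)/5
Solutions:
 u(a) = C1 + C2*a^16


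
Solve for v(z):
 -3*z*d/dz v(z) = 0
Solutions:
 v(z) = C1


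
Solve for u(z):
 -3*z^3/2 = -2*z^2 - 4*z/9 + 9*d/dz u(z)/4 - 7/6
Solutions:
 u(z) = C1 - z^4/6 + 8*z^3/27 + 8*z^2/81 + 14*z/27


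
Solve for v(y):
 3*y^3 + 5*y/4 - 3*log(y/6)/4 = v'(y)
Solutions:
 v(y) = C1 + 3*y^4/4 + 5*y^2/8 - 3*y*log(y)/4 + 3*y/4 + 3*y*log(6)/4


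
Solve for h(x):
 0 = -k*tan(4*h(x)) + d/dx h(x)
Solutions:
 h(x) = -asin(C1*exp(4*k*x))/4 + pi/4
 h(x) = asin(C1*exp(4*k*x))/4


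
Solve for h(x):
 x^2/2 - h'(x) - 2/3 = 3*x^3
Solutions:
 h(x) = C1 - 3*x^4/4 + x^3/6 - 2*x/3


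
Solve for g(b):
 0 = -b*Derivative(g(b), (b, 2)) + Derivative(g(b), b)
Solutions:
 g(b) = C1 + C2*b^2


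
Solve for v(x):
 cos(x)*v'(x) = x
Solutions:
 v(x) = C1 + Integral(x/cos(x), x)


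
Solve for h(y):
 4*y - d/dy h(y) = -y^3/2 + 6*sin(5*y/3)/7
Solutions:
 h(y) = C1 + y^4/8 + 2*y^2 + 18*cos(5*y/3)/35


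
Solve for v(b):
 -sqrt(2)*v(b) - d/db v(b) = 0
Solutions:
 v(b) = C1*exp(-sqrt(2)*b)


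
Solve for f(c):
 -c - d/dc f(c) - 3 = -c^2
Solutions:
 f(c) = C1 + c^3/3 - c^2/2 - 3*c


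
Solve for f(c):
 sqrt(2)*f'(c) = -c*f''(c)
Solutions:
 f(c) = C1 + C2*c^(1 - sqrt(2))


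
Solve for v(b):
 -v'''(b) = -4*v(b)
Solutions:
 v(b) = C3*exp(2^(2/3)*b) + (C1*sin(2^(2/3)*sqrt(3)*b/2) + C2*cos(2^(2/3)*sqrt(3)*b/2))*exp(-2^(2/3)*b/2)


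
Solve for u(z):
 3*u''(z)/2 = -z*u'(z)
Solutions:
 u(z) = C1 + C2*erf(sqrt(3)*z/3)


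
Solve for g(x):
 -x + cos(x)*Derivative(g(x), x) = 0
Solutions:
 g(x) = C1 + Integral(x/cos(x), x)


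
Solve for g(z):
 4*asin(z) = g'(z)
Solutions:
 g(z) = C1 + 4*z*asin(z) + 4*sqrt(1 - z^2)


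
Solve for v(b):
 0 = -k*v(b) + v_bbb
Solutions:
 v(b) = C1*exp(b*k^(1/3)) + C2*exp(b*k^(1/3)*(-1 + sqrt(3)*I)/2) + C3*exp(-b*k^(1/3)*(1 + sqrt(3)*I)/2)


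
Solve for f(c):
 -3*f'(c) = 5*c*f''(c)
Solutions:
 f(c) = C1 + C2*c^(2/5)


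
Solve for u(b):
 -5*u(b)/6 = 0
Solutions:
 u(b) = 0


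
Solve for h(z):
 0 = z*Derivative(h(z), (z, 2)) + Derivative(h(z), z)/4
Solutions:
 h(z) = C1 + C2*z^(3/4)


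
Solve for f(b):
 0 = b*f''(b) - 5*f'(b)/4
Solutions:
 f(b) = C1 + C2*b^(9/4)


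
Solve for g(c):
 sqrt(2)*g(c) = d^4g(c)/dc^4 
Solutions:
 g(c) = C1*exp(-2^(1/8)*c) + C2*exp(2^(1/8)*c) + C3*sin(2^(1/8)*c) + C4*cos(2^(1/8)*c)


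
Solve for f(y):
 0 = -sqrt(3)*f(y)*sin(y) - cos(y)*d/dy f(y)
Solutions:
 f(y) = C1*cos(y)^(sqrt(3))


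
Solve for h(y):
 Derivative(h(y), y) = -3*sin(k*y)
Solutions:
 h(y) = C1 + 3*cos(k*y)/k


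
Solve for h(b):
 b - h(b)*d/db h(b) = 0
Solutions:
 h(b) = -sqrt(C1 + b^2)
 h(b) = sqrt(C1 + b^2)


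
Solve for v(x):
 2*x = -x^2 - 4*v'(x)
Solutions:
 v(x) = C1 - x^3/12 - x^2/4


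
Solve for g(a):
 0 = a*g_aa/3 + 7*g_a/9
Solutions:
 g(a) = C1 + C2/a^(4/3)


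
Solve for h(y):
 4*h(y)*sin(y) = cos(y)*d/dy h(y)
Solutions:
 h(y) = C1/cos(y)^4


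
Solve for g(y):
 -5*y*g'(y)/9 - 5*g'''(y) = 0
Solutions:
 g(y) = C1 + Integral(C2*airyai(-3^(1/3)*y/3) + C3*airybi(-3^(1/3)*y/3), y)


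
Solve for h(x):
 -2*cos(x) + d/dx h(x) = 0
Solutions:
 h(x) = C1 + 2*sin(x)


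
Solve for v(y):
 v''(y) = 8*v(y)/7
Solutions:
 v(y) = C1*exp(-2*sqrt(14)*y/7) + C2*exp(2*sqrt(14)*y/7)


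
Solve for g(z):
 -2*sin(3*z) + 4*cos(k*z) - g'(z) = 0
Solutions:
 g(z) = C1 + 2*cos(3*z)/3 + 4*sin(k*z)/k


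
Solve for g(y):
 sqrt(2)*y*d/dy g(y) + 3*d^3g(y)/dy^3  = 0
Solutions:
 g(y) = C1 + Integral(C2*airyai(-2^(1/6)*3^(2/3)*y/3) + C3*airybi(-2^(1/6)*3^(2/3)*y/3), y)


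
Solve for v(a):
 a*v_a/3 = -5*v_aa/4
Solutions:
 v(a) = C1 + C2*erf(sqrt(30)*a/15)


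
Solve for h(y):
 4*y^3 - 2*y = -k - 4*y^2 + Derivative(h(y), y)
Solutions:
 h(y) = C1 + k*y + y^4 + 4*y^3/3 - y^2


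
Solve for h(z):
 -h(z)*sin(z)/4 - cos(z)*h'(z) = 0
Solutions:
 h(z) = C1*cos(z)^(1/4)


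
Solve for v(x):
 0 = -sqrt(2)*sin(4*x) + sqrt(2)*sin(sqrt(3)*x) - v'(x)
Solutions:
 v(x) = C1 + sqrt(2)*cos(4*x)/4 - sqrt(6)*cos(sqrt(3)*x)/3


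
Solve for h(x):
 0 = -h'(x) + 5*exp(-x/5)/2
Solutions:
 h(x) = C1 - 25*exp(-x/5)/2


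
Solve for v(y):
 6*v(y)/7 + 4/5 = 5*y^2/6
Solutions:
 v(y) = 35*y^2/36 - 14/15


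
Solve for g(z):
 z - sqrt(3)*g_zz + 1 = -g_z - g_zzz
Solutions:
 g(z) = C1 - z^2/2 - sqrt(3)*z - z + (C2*sin(z/2) + C3*cos(z/2))*exp(sqrt(3)*z/2)


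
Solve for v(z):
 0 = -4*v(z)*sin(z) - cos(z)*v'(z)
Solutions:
 v(z) = C1*cos(z)^4


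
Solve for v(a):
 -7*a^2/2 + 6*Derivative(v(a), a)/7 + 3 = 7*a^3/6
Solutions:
 v(a) = C1 + 49*a^4/144 + 49*a^3/36 - 7*a/2


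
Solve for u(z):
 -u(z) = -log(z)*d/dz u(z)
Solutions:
 u(z) = C1*exp(li(z))


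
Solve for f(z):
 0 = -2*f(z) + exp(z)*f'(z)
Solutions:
 f(z) = C1*exp(-2*exp(-z))


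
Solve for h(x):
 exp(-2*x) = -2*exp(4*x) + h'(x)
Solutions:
 h(x) = C1 + exp(4*x)/2 - exp(-2*x)/2


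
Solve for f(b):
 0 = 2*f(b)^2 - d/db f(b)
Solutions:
 f(b) = -1/(C1 + 2*b)


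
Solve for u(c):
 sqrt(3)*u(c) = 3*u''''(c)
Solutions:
 u(c) = C1*exp(-3^(7/8)*c/3) + C2*exp(3^(7/8)*c/3) + C3*sin(3^(7/8)*c/3) + C4*cos(3^(7/8)*c/3)


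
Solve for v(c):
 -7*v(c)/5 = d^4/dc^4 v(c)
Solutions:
 v(c) = (C1*sin(sqrt(2)*5^(3/4)*7^(1/4)*c/10) + C2*cos(sqrt(2)*5^(3/4)*7^(1/4)*c/10))*exp(-sqrt(2)*5^(3/4)*7^(1/4)*c/10) + (C3*sin(sqrt(2)*5^(3/4)*7^(1/4)*c/10) + C4*cos(sqrt(2)*5^(3/4)*7^(1/4)*c/10))*exp(sqrt(2)*5^(3/4)*7^(1/4)*c/10)


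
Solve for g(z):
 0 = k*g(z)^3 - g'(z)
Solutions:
 g(z) = -sqrt(2)*sqrt(-1/(C1 + k*z))/2
 g(z) = sqrt(2)*sqrt(-1/(C1 + k*z))/2


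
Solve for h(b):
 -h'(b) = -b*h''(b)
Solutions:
 h(b) = C1 + C2*b^2


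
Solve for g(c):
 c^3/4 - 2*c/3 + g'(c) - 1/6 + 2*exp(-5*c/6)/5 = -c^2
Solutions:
 g(c) = C1 - c^4/16 - c^3/3 + c^2/3 + c/6 + 12*exp(-5*c/6)/25


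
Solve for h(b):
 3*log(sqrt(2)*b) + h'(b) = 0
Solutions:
 h(b) = C1 - 3*b*log(b) - 3*b*log(2)/2 + 3*b


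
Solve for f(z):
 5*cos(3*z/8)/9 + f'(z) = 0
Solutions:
 f(z) = C1 - 40*sin(3*z/8)/27


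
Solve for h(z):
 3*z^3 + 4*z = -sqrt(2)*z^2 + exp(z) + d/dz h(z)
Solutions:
 h(z) = C1 + 3*z^4/4 + sqrt(2)*z^3/3 + 2*z^2 - exp(z)


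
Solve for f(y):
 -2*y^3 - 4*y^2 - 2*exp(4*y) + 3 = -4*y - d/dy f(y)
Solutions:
 f(y) = C1 + y^4/2 + 4*y^3/3 - 2*y^2 - 3*y + exp(4*y)/2


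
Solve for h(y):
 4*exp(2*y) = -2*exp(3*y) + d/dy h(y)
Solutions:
 h(y) = C1 + 2*exp(3*y)/3 + 2*exp(2*y)


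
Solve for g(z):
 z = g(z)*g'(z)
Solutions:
 g(z) = -sqrt(C1 + z^2)
 g(z) = sqrt(C1 + z^2)


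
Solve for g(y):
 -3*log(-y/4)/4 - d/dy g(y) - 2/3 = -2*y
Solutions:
 g(y) = C1 + y^2 - 3*y*log(-y)/4 + y*(1 + 18*log(2))/12


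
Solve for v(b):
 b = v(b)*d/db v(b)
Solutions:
 v(b) = -sqrt(C1 + b^2)
 v(b) = sqrt(C1 + b^2)


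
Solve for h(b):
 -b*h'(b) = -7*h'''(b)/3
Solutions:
 h(b) = C1 + Integral(C2*airyai(3^(1/3)*7^(2/3)*b/7) + C3*airybi(3^(1/3)*7^(2/3)*b/7), b)


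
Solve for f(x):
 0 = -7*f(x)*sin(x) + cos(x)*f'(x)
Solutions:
 f(x) = C1/cos(x)^7


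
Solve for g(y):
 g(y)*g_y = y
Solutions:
 g(y) = -sqrt(C1 + y^2)
 g(y) = sqrt(C1 + y^2)


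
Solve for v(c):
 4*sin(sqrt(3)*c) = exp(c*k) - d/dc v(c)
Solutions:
 v(c) = C1 + 4*sqrt(3)*cos(sqrt(3)*c)/3 + exp(c*k)/k


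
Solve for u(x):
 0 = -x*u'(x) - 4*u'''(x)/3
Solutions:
 u(x) = C1 + Integral(C2*airyai(-6^(1/3)*x/2) + C3*airybi(-6^(1/3)*x/2), x)


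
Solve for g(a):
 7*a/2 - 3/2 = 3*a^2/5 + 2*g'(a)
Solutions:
 g(a) = C1 - a^3/10 + 7*a^2/8 - 3*a/4


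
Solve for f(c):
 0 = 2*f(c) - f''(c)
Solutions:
 f(c) = C1*exp(-sqrt(2)*c) + C2*exp(sqrt(2)*c)


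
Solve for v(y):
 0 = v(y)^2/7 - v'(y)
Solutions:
 v(y) = -7/(C1 + y)


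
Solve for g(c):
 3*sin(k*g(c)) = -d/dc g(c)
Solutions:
 g(c) = Piecewise((-acos(-exp(2*C1*k)/(exp(2*C1*k) - exp(6*c*k)) - exp(6*c*k)/(exp(2*C1*k) - exp(6*c*k)))/k + 2*pi/k, Ne(k, 0)), (nan, True))
 g(c) = Piecewise((acos(-exp(2*C1*k)/(exp(2*C1*k) - exp(6*c*k)) - exp(6*c*k)/(exp(2*C1*k) - exp(6*c*k)))/k, Ne(k, 0)), (nan, True))


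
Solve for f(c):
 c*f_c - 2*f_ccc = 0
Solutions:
 f(c) = C1 + Integral(C2*airyai(2^(2/3)*c/2) + C3*airybi(2^(2/3)*c/2), c)


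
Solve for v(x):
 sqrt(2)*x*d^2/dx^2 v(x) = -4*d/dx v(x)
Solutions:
 v(x) = C1 + C2*x^(1 - 2*sqrt(2))


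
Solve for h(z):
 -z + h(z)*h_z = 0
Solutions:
 h(z) = -sqrt(C1 + z^2)
 h(z) = sqrt(C1 + z^2)


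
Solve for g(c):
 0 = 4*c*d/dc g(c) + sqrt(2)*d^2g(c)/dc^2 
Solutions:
 g(c) = C1 + C2*erf(2^(1/4)*c)


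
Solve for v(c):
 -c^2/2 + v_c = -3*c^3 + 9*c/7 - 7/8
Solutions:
 v(c) = C1 - 3*c^4/4 + c^3/6 + 9*c^2/14 - 7*c/8


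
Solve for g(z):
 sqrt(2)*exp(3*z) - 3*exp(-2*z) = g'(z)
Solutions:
 g(z) = C1 + sqrt(2)*exp(3*z)/3 + 3*exp(-2*z)/2


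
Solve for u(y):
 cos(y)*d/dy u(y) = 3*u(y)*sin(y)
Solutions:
 u(y) = C1/cos(y)^3


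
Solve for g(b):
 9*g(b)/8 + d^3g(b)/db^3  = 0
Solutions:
 g(b) = C3*exp(-3^(2/3)*b/2) + (C1*sin(3*3^(1/6)*b/4) + C2*cos(3*3^(1/6)*b/4))*exp(3^(2/3)*b/4)


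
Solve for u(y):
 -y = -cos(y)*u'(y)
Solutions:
 u(y) = C1 + Integral(y/cos(y), y)


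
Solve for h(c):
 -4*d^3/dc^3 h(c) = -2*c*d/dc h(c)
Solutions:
 h(c) = C1 + Integral(C2*airyai(2^(2/3)*c/2) + C3*airybi(2^(2/3)*c/2), c)


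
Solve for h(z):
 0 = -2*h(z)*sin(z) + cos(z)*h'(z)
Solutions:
 h(z) = C1/cos(z)^2


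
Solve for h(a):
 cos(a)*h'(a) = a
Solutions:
 h(a) = C1 + Integral(a/cos(a), a)


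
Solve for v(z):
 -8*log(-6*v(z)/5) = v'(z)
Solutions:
 Integral(1/(log(-_y) - log(5) + log(6)), (_y, v(z)))/8 = C1 - z


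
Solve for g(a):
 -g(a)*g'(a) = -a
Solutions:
 g(a) = -sqrt(C1 + a^2)
 g(a) = sqrt(C1 + a^2)


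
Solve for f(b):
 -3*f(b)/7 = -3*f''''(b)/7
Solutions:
 f(b) = C1*exp(-b) + C2*exp(b) + C3*sin(b) + C4*cos(b)


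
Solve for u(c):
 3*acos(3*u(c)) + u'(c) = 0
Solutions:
 Integral(1/acos(3*_y), (_y, u(c))) = C1 - 3*c


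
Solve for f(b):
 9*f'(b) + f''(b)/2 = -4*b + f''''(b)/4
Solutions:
 f(b) = C1 + C2*exp(-2^(1/3)*b*(2^(1/3)/(sqrt(6555)/9 + 9)^(1/3) + 3*(sqrt(6555)/9 + 9)^(1/3))/6)*sin(sqrt(3)*b*(-3*(2*sqrt(6555)/9 + 18)^(1/3) + 2/(2*sqrt(6555)/9 + 18)^(1/3))/6) + C3*exp(-2^(1/3)*b*(2^(1/3)/(sqrt(6555)/9 + 9)^(1/3) + 3*(sqrt(6555)/9 + 9)^(1/3))/6)*cos(sqrt(3)*b*(-3*(2*sqrt(6555)/9 + 18)^(1/3) + 2/(2*sqrt(6555)/9 + 18)^(1/3))/6) + C4*exp(2^(1/3)*b*(2^(1/3)/(3*(sqrt(6555)/9 + 9)^(1/3)) + (sqrt(6555)/9 + 9)^(1/3))) - 2*b^2/9 + 2*b/81


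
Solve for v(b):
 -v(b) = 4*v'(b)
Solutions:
 v(b) = C1*exp(-b/4)


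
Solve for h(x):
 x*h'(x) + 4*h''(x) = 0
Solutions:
 h(x) = C1 + C2*erf(sqrt(2)*x/4)


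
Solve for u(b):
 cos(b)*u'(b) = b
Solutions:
 u(b) = C1 + Integral(b/cos(b), b)


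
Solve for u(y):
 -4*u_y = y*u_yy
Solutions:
 u(y) = C1 + C2/y^3


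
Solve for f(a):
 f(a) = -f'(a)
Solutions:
 f(a) = C1*exp(-a)


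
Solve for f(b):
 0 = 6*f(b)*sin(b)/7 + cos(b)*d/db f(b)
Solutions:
 f(b) = C1*cos(b)^(6/7)


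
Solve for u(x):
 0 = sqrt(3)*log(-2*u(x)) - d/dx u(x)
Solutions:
 -sqrt(3)*Integral(1/(log(-_y) + log(2)), (_y, u(x)))/3 = C1 - x


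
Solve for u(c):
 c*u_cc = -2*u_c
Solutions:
 u(c) = C1 + C2/c


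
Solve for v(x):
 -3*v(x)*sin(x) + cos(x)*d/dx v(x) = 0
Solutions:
 v(x) = C1/cos(x)^3


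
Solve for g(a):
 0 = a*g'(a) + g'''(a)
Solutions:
 g(a) = C1 + Integral(C2*airyai(-a) + C3*airybi(-a), a)


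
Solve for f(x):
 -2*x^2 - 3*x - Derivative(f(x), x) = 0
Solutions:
 f(x) = C1 - 2*x^3/3 - 3*x^2/2


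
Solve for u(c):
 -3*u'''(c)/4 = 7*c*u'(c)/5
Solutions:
 u(c) = C1 + Integral(C2*airyai(-15^(2/3)*28^(1/3)*c/15) + C3*airybi(-15^(2/3)*28^(1/3)*c/15), c)


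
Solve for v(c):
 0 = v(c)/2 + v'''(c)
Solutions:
 v(c) = C3*exp(-2^(2/3)*c/2) + (C1*sin(2^(2/3)*sqrt(3)*c/4) + C2*cos(2^(2/3)*sqrt(3)*c/4))*exp(2^(2/3)*c/4)


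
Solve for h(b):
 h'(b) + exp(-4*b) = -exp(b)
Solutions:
 h(b) = C1 - exp(b) + exp(-4*b)/4


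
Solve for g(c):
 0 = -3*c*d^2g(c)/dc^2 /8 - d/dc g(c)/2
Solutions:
 g(c) = C1 + C2/c^(1/3)


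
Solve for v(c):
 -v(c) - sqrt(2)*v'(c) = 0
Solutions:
 v(c) = C1*exp(-sqrt(2)*c/2)


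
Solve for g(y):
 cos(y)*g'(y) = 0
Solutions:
 g(y) = C1


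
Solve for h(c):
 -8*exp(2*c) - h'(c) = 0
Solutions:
 h(c) = C1 - 4*exp(2*c)


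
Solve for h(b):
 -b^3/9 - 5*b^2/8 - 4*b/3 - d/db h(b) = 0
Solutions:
 h(b) = C1 - b^4/36 - 5*b^3/24 - 2*b^2/3


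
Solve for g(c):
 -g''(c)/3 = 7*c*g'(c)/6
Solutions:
 g(c) = C1 + C2*erf(sqrt(7)*c/2)


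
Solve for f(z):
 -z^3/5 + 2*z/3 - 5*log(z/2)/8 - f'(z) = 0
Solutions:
 f(z) = C1 - z^4/20 + z^2/3 - 5*z*log(z)/8 + 5*z*log(2)/8 + 5*z/8


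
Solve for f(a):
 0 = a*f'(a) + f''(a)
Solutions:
 f(a) = C1 + C2*erf(sqrt(2)*a/2)


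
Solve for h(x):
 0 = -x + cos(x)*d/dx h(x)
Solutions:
 h(x) = C1 + Integral(x/cos(x), x)


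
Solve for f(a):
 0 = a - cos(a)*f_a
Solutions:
 f(a) = C1 + Integral(a/cos(a), a)


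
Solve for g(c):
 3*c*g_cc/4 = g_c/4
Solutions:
 g(c) = C1 + C2*c^(4/3)


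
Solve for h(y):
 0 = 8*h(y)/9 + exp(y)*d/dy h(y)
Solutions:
 h(y) = C1*exp(8*exp(-y)/9)


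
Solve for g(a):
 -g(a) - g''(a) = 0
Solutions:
 g(a) = C1*sin(a) + C2*cos(a)


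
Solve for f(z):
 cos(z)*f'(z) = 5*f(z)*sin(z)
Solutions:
 f(z) = C1/cos(z)^5


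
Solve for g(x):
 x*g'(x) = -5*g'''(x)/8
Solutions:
 g(x) = C1 + Integral(C2*airyai(-2*5^(2/3)*x/5) + C3*airybi(-2*5^(2/3)*x/5), x)


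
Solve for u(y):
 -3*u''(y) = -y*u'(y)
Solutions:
 u(y) = C1 + C2*erfi(sqrt(6)*y/6)


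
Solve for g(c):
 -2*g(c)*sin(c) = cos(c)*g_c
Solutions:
 g(c) = C1*cos(c)^2


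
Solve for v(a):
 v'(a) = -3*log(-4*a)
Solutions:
 v(a) = C1 - 3*a*log(-a) + 3*a*(1 - 2*log(2))


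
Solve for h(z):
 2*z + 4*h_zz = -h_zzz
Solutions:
 h(z) = C1 + C2*z + C3*exp(-4*z) - z^3/12 + z^2/16


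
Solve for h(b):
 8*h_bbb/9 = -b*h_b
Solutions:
 h(b) = C1 + Integral(C2*airyai(-3^(2/3)*b/2) + C3*airybi(-3^(2/3)*b/2), b)


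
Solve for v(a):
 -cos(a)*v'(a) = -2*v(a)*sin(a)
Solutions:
 v(a) = C1/cos(a)^2


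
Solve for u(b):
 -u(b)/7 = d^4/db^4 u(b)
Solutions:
 u(b) = (C1*sin(sqrt(2)*7^(3/4)*b/14) + C2*cos(sqrt(2)*7^(3/4)*b/14))*exp(-sqrt(2)*7^(3/4)*b/14) + (C3*sin(sqrt(2)*7^(3/4)*b/14) + C4*cos(sqrt(2)*7^(3/4)*b/14))*exp(sqrt(2)*7^(3/4)*b/14)


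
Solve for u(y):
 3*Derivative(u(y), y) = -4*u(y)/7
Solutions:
 u(y) = C1*exp(-4*y/21)


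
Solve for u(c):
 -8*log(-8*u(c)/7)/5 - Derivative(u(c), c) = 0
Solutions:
 5*Integral(1/(log(-_y) - log(7) + 3*log(2)), (_y, u(c)))/8 = C1 - c


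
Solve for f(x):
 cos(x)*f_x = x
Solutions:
 f(x) = C1 + Integral(x/cos(x), x)


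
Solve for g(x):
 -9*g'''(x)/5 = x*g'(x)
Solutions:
 g(x) = C1 + Integral(C2*airyai(-15^(1/3)*x/3) + C3*airybi(-15^(1/3)*x/3), x)


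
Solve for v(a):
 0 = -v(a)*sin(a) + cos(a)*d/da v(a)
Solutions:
 v(a) = C1/cos(a)


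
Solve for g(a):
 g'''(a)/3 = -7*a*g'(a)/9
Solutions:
 g(a) = C1 + Integral(C2*airyai(-3^(2/3)*7^(1/3)*a/3) + C3*airybi(-3^(2/3)*7^(1/3)*a/3), a)


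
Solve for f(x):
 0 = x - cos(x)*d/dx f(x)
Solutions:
 f(x) = C1 + Integral(x/cos(x), x)


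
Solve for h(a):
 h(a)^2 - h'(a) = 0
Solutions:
 h(a) = -1/(C1 + a)


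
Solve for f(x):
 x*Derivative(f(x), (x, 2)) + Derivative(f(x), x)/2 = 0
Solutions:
 f(x) = C1 + C2*sqrt(x)


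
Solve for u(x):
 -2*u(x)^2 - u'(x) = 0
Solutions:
 u(x) = 1/(C1 + 2*x)


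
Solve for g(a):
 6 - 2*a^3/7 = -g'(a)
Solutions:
 g(a) = C1 + a^4/14 - 6*a


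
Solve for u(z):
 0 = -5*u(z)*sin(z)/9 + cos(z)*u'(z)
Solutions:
 u(z) = C1/cos(z)^(5/9)


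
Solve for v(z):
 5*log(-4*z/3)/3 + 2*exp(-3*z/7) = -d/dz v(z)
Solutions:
 v(z) = C1 - 5*z*log(-z)/3 + 5*z*(-2*log(2) + 1 + log(3))/3 + 14*exp(-3*z/7)/3


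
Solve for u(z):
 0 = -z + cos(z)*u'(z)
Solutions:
 u(z) = C1 + Integral(z/cos(z), z)


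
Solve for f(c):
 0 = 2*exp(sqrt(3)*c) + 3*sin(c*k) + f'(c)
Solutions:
 f(c) = C1 - 2*sqrt(3)*exp(sqrt(3)*c)/3 + 3*cos(c*k)/k


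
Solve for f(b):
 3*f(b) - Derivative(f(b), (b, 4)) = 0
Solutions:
 f(b) = C1*exp(-3^(1/4)*b) + C2*exp(3^(1/4)*b) + C3*sin(3^(1/4)*b) + C4*cos(3^(1/4)*b)


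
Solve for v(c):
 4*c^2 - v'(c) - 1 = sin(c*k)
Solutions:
 v(c) = C1 + 4*c^3/3 - c + cos(c*k)/k


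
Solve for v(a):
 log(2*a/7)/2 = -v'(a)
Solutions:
 v(a) = C1 - a*log(a)/2 - a*log(2)/2 + a/2 + a*log(7)/2


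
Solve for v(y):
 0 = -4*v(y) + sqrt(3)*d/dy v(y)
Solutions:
 v(y) = C1*exp(4*sqrt(3)*y/3)


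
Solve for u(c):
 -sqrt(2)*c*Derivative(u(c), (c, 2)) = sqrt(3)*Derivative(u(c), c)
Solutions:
 u(c) = C1 + C2*c^(1 - sqrt(6)/2)


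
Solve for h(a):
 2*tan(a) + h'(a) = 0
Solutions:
 h(a) = C1 + 2*log(cos(a))


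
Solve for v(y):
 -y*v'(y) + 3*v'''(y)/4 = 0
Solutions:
 v(y) = C1 + Integral(C2*airyai(6^(2/3)*y/3) + C3*airybi(6^(2/3)*y/3), y)


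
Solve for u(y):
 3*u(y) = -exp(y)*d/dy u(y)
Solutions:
 u(y) = C1*exp(3*exp(-y))


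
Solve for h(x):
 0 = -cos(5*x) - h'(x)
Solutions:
 h(x) = C1 - sin(5*x)/5


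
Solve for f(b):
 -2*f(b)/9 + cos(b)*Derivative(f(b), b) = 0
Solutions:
 f(b) = C1*(sin(b) + 1)^(1/9)/(sin(b) - 1)^(1/9)
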